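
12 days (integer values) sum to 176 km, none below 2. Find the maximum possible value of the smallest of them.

If every one of the 12 were at least 15, the total would be at least 12 × 15 = 180 > 176.
Equality holds with 4 values of 14 and 8 values of 15.

14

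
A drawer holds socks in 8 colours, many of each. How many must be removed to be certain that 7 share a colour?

You could draw 6 of every colour without reaching 7 of any — 48 in all.
One more forces 7 of some colour, so 48 + 1 = 49.

49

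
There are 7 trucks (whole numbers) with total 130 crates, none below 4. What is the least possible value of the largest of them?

The 7 values sum to 130, so their maximum is at least ⌈130/7⌉ = 19.
Achievable: 4 of them at 19 and 3 at 18 total 130.

19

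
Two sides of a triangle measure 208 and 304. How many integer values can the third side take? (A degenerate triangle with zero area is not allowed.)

415

The triangle inequality gives |208 − 304| < c < 208 + 304, i.e. 96 < c < 512.
So c can be any integer from 97 to 511: 415 values.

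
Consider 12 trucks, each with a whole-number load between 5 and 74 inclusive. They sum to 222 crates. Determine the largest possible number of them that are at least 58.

3

If k of the values are ≥ 58, the total is ≥ 58k + 5(12 − k).
Setting 58k + 5(12 − k) ≤ 222 gives 53k ≤ 162, so k ≤ 3.
k = 3 is achieved by 3 values at 58 and 9 at 5, total 219; add 3 to one value (staying below 58) to reach 222.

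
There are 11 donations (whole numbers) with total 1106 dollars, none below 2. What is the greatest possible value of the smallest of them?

The 11 values sum to 1106, so their minimum is at most ⌊1106/11⌋ = 100.
Equality holds with 5 values of 100 and 6 values of 101.

100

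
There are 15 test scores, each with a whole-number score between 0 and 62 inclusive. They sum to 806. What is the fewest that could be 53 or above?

Each value short of 53 is at most 52, costing at least 62 − 52 = 10 against the maximum total of 930.
We can afford to lose at most 930 − 806 = 124, so at most ⌊124/10⌋ = 12 fall short, and at least 3 are ≥ 53.
Exactly 3 works: 3 values at 62 and 12 at 52 total 810; lower one of the high values by 4 (still ≥ 53) to hit 806.

3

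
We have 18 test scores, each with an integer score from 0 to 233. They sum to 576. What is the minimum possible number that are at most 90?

12

Let j be the number exceeding 90. Then the total is ≥ 91·j + 0·(18 − j) = 0 + 91j.
So 91j ≤ 576 and j ≤ 6; hence at least 18 − 6 = 12 are ≤ 90.
Exactly 12 works: 12 values at 0 and 6 at 91 total 546; raise one of the low values by 30 (still ≤ 90) to hit 576.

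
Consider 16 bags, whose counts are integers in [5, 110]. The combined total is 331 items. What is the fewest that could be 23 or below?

3

Let j be the number exceeding 23. Then the total is ≥ 24·j + 5·(16 − j) = 80 + 19j.
So 19j ≤ 251 and j ≤ 13; hence at least 16 − 13 = 3 are ≤ 23.
Exactly 3 works: 3 values at 5 and 13 at 24 total 327; raise one of the low values by 4 (still ≤ 23) to hit 331.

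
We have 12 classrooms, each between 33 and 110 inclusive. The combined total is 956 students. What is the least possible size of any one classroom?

To make one classroom as small as possible, make the other 11 as large as possible.
The other 11 can take up 11 × 110 = 1210 ≥ 956 − 33, so one classroom can sit at its floor of 33.
Achievable: one at 33 and the other 11 totalling 923, which fits since 11 × 33 ≤ 923 ≤ 11 × 110.

33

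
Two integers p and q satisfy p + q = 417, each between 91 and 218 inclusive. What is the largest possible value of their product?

43472

For a fixed sum, the product pq is largest when p and q are as close as possible.
Taking p = 208 and q = 209 (both in [91, 218]) gives pq = 43472.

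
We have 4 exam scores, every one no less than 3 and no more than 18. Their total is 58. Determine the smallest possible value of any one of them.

4

To make one score as small as possible, make the other 3 as large as possible.
The other 3 contribute at most 3 × 18 = 54, leaving at least 58 − 54 = 4.
Since 4 ≥ 3, this is achievable: one at 4 and 3 at 18.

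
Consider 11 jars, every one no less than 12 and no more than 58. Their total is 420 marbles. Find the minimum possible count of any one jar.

To make one jar as small as possible, make the other 10 as large as possible.
The other 10 can take up 10 × 58 = 580 ≥ 420 − 12, so one jar can sit at its floor of 12.
Achievable: one at 12 and the other 10 totalling 408, which fits since 10 × 12 ≤ 408 ≤ 10 × 58.

12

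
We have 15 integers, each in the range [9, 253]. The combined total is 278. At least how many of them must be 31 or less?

9

Let j be the number exceeding 31. Then the total is ≥ 32·j + 9·(15 − j) = 135 + 23j.
So 23j ≤ 143 and j ≤ 6; hence at least 15 − 6 = 9 are ≤ 31.
Exactly 9 works: 9 values at 9 and 6 at 32 total 273; raise one of the low values by 5 (still ≤ 31) to hit 278.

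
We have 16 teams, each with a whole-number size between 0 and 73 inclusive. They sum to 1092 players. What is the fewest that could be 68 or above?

4

Suppose at most 16 − j of them reach 68; then j values are ≤ 67 and the rest ≤ 73.
The total is then ≤ 67·j + 73·(16 − j) = 1168 − 6j. For this to be ≥ 1092 we need j ≤ 12, so at least 16 − 12 = 4 must reach 68.
Exactly 4 works: 4 values at 73 and 12 at 67 total 1096; lower one of the high values by 4 (still ≥ 68) to hit 1092.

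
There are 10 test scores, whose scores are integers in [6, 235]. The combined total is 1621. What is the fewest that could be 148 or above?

Each value short of 148 is at most 147, costing at least 235 − 147 = 88 against the maximum total of 2350.
We can afford to lose at most 2350 − 1621 = 729, so at most ⌊729/88⌋ = 8 fall short, and at least 2 are ≥ 148.
Exactly 2 works: 2 values at 235 and 8 at 147 total 1646; lower one of the high values by 25 (still ≥ 148) to hit 1621.

2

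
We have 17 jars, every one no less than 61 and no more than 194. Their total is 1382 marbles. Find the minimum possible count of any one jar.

To make one jar as small as possible, make the other 16 as large as possible.
The other 16 can take up 16 × 194 = 3104 ≥ 1382 − 61, so one jar can sit at its floor of 61.
Achievable: one at 61 and the other 16 totalling 1321, which fits since 16 × 61 ≤ 1321 ≤ 16 × 194.

61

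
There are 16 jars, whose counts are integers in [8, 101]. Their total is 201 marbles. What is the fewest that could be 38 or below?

Each value above 38 is at least 39, contributing at least 39 − 8 = 31 above the floor 8.
The sum exceeds the floor total 128 by 73, so at most ⌊73/31⌋ = 2 exceed 38, and at least 14 are ≤ 38.
Exactly 14 works: 14 values at 8 and 2 at 39 total 190; raise one of the low values by 11 (still ≤ 38) to hit 201.

14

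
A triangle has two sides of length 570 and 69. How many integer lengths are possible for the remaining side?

The triangle inequality gives |570 − 69| < c < 570 + 69, i.e. 501 < c < 639.
So c can be any integer from 502 to 638: 137 values.

137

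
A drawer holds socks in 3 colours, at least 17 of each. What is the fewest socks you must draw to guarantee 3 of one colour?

7

In the worst case you draw 2 of each of the 3 colours: 3 × 2 = 6.
One more forces 3 of some colour, so 6 + 1 = 7.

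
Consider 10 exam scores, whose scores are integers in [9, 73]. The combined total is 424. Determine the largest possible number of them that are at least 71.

Suppose k of them are at least 71. Those contribute at least 71 each and the other 10 − k at least 9 each.
So the total is at least 71k + 9(10 − k) = 90 + 62k. This must be ≤ 424, giving k ≤ 5.
k = 5 is achieved by 5 values at 71 and 5 at 9, total 400; add 24 to one value (staying below 71) to reach 424.

5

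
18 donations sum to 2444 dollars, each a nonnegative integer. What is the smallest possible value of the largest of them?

136

Some value must be at least ⌈2444/18⌉ = 136, since 18 × 135 = 2430 < 2444.
Equality holds with 14 values of 136 and 4 values of 135.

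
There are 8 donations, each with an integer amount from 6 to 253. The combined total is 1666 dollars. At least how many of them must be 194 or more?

If only k of them are at least 194, the other 8 − k are at most 193, so the total is at most k·253 + (8 − k)·193.
This must reach 1666, so k·253 + (8 − k)·193 ≥ 1666, giving k ≥ 3.
Exactly 3 works: 3 values at 253 and 5 at 193 total 1724; lower one of the high values by 58 (still ≥ 194) to hit 1666.

3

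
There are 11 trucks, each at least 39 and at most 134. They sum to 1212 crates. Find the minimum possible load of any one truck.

Minimizing one value means maximizing the remaining 10.
The other 10 can take up 10 × 134 = 1340 ≥ 1212 − 39, so one truck can sit at its floor of 39.
Achievable: one at 39 and the other 10 totalling 1173, which fits since 10 × 39 ≤ 1173 ≤ 10 × 134.

39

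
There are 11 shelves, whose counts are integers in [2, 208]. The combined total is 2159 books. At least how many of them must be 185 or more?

6

Suppose at most 11 − j of them reach 185; then j values are ≤ 184 and the rest ≤ 208.
The total is then ≤ 184·j + 208·(11 − j) = 2288 − 24j. For this to be ≥ 2159 we need j ≤ 5, so at least 11 − 5 = 6 must reach 185.
Exactly 6 works: 6 values at 208 and 5 at 184 total 2168; lower one of the high values by 9 (still ≥ 185) to hit 2159.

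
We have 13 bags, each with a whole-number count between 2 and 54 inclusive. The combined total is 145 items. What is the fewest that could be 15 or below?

5

Each value above 15 is at least 16, contributing at least 16 − 2 = 14 above the floor 2.
The sum exceeds the floor total 26 by 119, so at most ⌊119/14⌋ = 8 exceed 15, and at least 5 are ≤ 15.
Exactly 5 works: 5 values at 2 and 8 at 16 total 138; raise one of the low values by 7 (still ≤ 15) to hit 145.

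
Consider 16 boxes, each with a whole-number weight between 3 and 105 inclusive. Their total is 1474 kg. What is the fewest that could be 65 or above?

11

If only k of them are at least 65, the other 16 − k are at most 64, so the total is at most k·105 + (16 − k)·64.
This must reach 1474, so k·105 + (16 − k)·64 ≥ 1474, giving k ≥ 11.
Exactly 11 works: 11 values at 105 and 5 at 64 total 1475; lower one of the high values by 1 (still ≥ 65) to hit 1474.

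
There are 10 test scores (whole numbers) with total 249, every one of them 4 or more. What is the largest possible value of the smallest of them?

If every one of the 10 were at least 25, the total would be at least 10 × 25 = 250 > 249.
Taking 1 copy of 24 and 9 copies of 25 gives exactly 249, so 24 is attained.

24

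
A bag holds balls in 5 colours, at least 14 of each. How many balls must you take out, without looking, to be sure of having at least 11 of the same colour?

51

In the worst case you draw 10 of each of the 5 colours: 5 × 10 = 50.
One more forces 11 of some colour, so 50 + 1 = 51.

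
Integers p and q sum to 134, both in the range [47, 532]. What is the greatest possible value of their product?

4489

pq = p(134 − p) is maximized when p is as near 134/2 as the bounds allow.
Taking p = 67 and q = 67 (both in [47, 532]) gives pq = 4489.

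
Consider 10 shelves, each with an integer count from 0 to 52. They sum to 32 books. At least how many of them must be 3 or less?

Each value above 3 is at least 4, contributing at least 4 − 0 = 4 above the floor 0.
The sum exceeds the floor total 0 by 32, so at most ⌊32/4⌋ = 8 exceed 3, and at least 2 are ≤ 3.
Exactly 2 works: 2 values at 0 and 8 at 4 total 32.

2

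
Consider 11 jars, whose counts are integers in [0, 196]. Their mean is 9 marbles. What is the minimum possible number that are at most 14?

5

The total is 11 × 9 = 99.
If only k of them are at most 14, the other 11 − k are at least 15, so the total is at least (11 − k)·15 + k·0.
This is ≤ 99, so (11 − k)·15 + 0k ≤ 99, which gives k ≥ 5.
Exactly 5 works: 5 values at 0 and 6 at 15 total 90; raise one of the low values by 9 (still ≤ 14) to hit 99.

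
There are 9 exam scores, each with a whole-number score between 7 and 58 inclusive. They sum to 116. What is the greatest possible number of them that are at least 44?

If k of the values are ≥ 44, the total is ≥ 44k + 7(9 − k).
Setting 44k + 7(9 − k) ≤ 116 gives 37k ≤ 53, so k ≤ 1.
k = 1 is achieved by 1 value at 44 and 8 at 7, total 100; add 16 to one value (staying below 44) to reach 116.

1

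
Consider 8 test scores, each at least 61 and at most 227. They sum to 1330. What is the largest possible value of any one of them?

Maximizing one value means minimizing the remaining 7.
The other 7 contribute at least 7 × 61 = 427, leaving at most 1330 − 427 = 903.
But each score is capped at 227, so the maximum is 227.
Achievable: one at 227 and the other 7 totalling 1103, which fits since 7 × 61 ≤ 1103 ≤ 7 × 227.

227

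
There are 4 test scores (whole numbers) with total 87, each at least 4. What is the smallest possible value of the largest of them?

22

If every one of the 4 were at most 21, the total would be at most 4 × 21 = 84 < 87.
Achievable: 3 of them at 22 and 1 at 21 total 87.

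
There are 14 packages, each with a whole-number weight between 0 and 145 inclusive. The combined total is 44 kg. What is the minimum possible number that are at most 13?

11

Each value above 13 is at least 14, contributing at least 14 − 0 = 14 above the floor 0.
The sum exceeds the floor total 0 by 44, so at most ⌊44/14⌋ = 3 exceed 13, and at least 11 are ≤ 13.
Exactly 11 works: 11 values at 0 and 3 at 14 total 42; raise one of the low values by 2 (still ≤ 13) to hit 44.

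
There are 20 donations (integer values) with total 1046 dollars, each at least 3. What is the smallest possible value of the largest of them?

53

The 20 values sum to 1046, so their maximum is at least ⌈1046/20⌉ = 53.
Taking 14 copies of 52 and 6 copies of 53 gives exactly 1046, so 53 is attained.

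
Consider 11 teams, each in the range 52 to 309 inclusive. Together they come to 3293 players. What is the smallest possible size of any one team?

To make one team as small as possible, make the other 10 as large as possible.
The other 10 contribute at most 10 × 309 = 3090, leaving at least 3293 − 3090 = 203.
Since 203 ≥ 52, this is achievable: one at 203 and 10 at 309.

203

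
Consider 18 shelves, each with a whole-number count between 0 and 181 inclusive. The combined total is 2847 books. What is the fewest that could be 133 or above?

10

If only k of them are at least 133, the other 18 − k are at most 132, so the total is at most k·181 + (18 − k)·132.
This must reach 2847, so k·181 + (18 − k)·132 ≥ 2847, giving k ≥ 10.
Exactly 10 works: 10 values at 181 and 8 at 132 total 2866; lower one of the high values by 19 (still ≥ 133) to hit 2847.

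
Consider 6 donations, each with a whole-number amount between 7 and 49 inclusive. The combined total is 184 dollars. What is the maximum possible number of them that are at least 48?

3

With k values at 48 or above and the rest at least 7, the sum is at least 42 + 41k.
Since the sum is 184, we need 41k ≤ 142, i.e. k ≤ 3.
k = 3 is achieved by 3 values at 48 and 3 at 7, total 165; add 19 to one value (staying below 48) to reach 184.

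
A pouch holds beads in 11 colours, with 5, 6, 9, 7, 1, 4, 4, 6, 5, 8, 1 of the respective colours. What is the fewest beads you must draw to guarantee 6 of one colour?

46

In the worst case you take as many as possible of each colour without reaching 6: 5 + 5 + 5 + 5 + 1 + 4 + 4 + 5 + 5 + 5 + 1 = 45.
The next one must give 6 of some colour, so 45 + 1 = 46.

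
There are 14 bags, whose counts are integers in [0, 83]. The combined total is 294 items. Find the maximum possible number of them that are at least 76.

3

With k values at 76 or above and the rest at least 0, the sum is at least 0 + 76k.
Since the sum is 294, we need 76k ≤ 294, i.e. k ≤ 3.
k = 3 is achieved by 3 values at 76 and 11 at 0, total 228; add 66 to one value (staying below 76) to reach 294.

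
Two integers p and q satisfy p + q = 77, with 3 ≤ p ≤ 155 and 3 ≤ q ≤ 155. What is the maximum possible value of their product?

1482

With p + q fixed, pq peaks when the two are closest together.
Taking p = 38 and q = 39 (both in [3, 155]) gives pq = 1482.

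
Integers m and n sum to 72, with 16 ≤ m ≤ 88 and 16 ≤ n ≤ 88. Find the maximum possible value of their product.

1296

mn = m(72 − m) is maximized when m is as near 72/2 as the bounds allow.
Taking m = 36 and n = 36 (both in [16, 88]) gives mn = 1296.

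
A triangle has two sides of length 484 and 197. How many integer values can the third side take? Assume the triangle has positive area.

The triangle inequality gives |484 − 197| < c < 484 + 197, i.e. 287 < c < 681.
So c can be any integer from 288 to 680: 393 values.

393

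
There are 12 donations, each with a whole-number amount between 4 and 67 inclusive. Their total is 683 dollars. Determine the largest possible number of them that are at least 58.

Suppose k of them are at least 58. Those contribute at least 58 each and the other 12 − k at least 4 each.
So the total is at least 58k + 4(12 − k) = 48 + 54k. This must be ≤ 683, giving k ≤ 11.
k = 11 is achieved by 11 values at 58 and 1 at 4, total 642; add 41 to one value (staying below 58) to reach 683.

11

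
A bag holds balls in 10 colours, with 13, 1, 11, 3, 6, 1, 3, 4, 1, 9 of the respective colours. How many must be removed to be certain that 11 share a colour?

49

In the worst case you take as many as possible of each colour without reaching 11: 10 + 1 + 10 + 3 + 6 + 1 + 3 + 4 + 1 + 9 = 48.
The next one must give 11 of some colour, so 48 + 1 = 49.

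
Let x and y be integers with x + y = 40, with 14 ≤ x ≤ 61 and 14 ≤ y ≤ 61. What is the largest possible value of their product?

With x + y fixed, xy peaks when the two are closest together.
Taking x = 20 and y = 20 (both in [14, 61]) gives xy = 400.

400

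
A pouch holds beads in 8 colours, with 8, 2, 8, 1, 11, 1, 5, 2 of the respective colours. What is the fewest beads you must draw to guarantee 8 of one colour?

In the worst case you take as many as possible of each colour without reaching 8: 7 + 2 + 7 + 1 + 7 + 1 + 5 + 2 = 32.
The next one must give 8 of some colour, so 32 + 1 = 33.

33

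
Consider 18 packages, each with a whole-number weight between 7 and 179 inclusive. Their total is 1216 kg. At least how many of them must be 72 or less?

2

Let j be the number exceeding 72. Then the total is ≥ 73·j + 7·(18 − j) = 126 + 66j.
So 66j ≤ 1090 and j ≤ 16; hence at least 18 − 16 = 2 are ≤ 72.
Exactly 2 works: 2 values at 7 and 16 at 73 total 1182; raise one of the low values by 34 (still ≤ 72) to hit 1216.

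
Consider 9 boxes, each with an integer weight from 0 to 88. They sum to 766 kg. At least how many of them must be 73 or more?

8

Each value short of 73 is at most 72, costing at least 88 − 72 = 16 against the maximum total of 792.
We can afford to lose at most 792 − 766 = 26, so at most ⌊26/16⌋ = 1 fall short, and at least 8 are ≥ 73.
Exactly 8 works: 8 values at 88 and 1 at 72 total 776; lower one of the high values by 10 (still ≥ 73) to hit 766.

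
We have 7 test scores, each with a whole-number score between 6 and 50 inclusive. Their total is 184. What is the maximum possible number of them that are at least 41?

With k values at 41 or above and the rest at least 6, the sum is at least 42 + 35k.
Since the sum is 184, we need 35k ≤ 142, i.e. k ≤ 4.
k = 4 is achieved by 4 values at 41 and 3 at 6, total 182; add 2 to one value (staying below 41) to reach 184.

4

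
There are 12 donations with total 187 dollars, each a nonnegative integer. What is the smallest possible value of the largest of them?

The average is 187/12 > 15, so not all 12 can be 15 or less; the largest is ≥ 16.
Equality holds with 7 values of 16 and 5 values of 15.

16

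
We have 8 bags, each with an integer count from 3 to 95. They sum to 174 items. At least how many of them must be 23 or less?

Let j be the number exceeding 23. Then the total is ≥ 24·j + 3·(8 − j) = 24 + 21j.
So 21j ≤ 150 and j ≤ 7; hence at least 8 − 7 = 1 are ≤ 23.
Exactly 1 works: 1 value at 3 and 7 at 24 total 171; raise one of the low values by 3 (still ≤ 23) to hit 174.

1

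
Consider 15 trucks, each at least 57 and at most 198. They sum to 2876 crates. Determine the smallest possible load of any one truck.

Minimizing one value means maximizing the remaining 14.
The other 14 contribute at most 14 × 198 = 2772, leaving at least 2876 − 2772 = 104.
Since 104 ≥ 57, this is achievable: one at 104 and 14 at 198.

104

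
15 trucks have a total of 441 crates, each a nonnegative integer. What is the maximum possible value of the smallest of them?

29

The average is 441/15 < 30, so some value is ≤ 29.
Taking 9 copies of 29 and 6 copies of 30 gives exactly 441, so 29 is attained.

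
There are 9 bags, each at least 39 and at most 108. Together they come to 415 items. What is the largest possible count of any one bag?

103

To make one bag as large as possible, make the other 8 as small as possible.
The other 8 contribute at least 8 × 39 = 312, leaving at most 415 − 312 = 103.
Since 103 ≤ 108, this is achievable: one at 103 and 8 at 39.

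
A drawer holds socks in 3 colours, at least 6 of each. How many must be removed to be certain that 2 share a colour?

4

You could draw 1 of every colour without reaching 2 of any — 3 in all.
One more forces 2 of some colour, so 3 + 1 = 4.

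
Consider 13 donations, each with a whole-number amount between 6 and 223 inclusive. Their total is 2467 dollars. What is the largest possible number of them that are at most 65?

Suppose k of them are at most 65. Those contribute at most 65 each and the rest at most 223 each.
So the total is at most 65k + 223(13 − k) = 2899 − 158k. This must still be ≥ 2467, so k ≤ 2.
k = 2 is achieved by 2 values at 65 and 11 at 223, total 2583; lower one of the 223's by 116 (still > 65) to reach 2467.

2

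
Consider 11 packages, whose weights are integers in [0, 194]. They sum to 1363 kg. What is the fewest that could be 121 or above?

If only k of them are at least 121, the other 11 − k are at most 120, so the total is at most k·194 + (11 − k)·120.
This must reach 1363, so k·194 + (11 − k)·120 ≥ 1363, giving k ≥ 1.
Exactly 1 works: 1 value at 194 and 10 at 120 total 1394; lower one of the high values by 31 (still ≥ 121) to hit 1363.

1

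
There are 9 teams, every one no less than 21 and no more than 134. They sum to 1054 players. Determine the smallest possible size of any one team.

21

Minimizing one value means maximizing the remaining 8.
The other 8 can take up 8 × 134 = 1072 ≥ 1054 − 21, so one team can sit at its floor of 21.
Achievable: one at 21 and the other 8 totalling 1033, which fits since 8 × 21 ≤ 1033 ≤ 8 × 134.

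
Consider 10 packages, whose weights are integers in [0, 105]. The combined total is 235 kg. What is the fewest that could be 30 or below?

Each value above 30 is at least 31, contributing at least 31 − 0 = 31 above the floor 0.
The sum exceeds the floor total 0 by 235, so at most ⌊235/31⌋ = 7 exceed 30, and at least 3 are ≤ 30.
Exactly 3 works: 3 values at 0 and 7 at 31 total 217; raise one of the low values by 18 (still ≤ 30) to hit 235.

3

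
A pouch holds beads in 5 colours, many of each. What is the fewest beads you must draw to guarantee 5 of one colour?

21

In the worst case you draw 4 of each of the 5 colours: 5 × 4 = 20.
One more forces 5 of some colour, so 20 + 1 = 21.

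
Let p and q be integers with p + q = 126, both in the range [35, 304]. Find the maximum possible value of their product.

For a fixed sum, the product pq is largest when p and q are as close as possible.
Taking p = 63 and q = 63 (both in [35, 304]) gives pq = 3969.

3969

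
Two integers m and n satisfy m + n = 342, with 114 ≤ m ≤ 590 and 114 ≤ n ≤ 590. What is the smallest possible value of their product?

25992

mn = m(342 − m) is concave in m, so over [114, 228] it is minimized at an endpoint.
At the endpoint m = 114, n = 342 − 114 = 228, so mn = 114 × 228 = 25992.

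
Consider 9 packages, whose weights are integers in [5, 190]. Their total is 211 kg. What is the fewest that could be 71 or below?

7

Let j be the number exceeding 71. Then the total is ≥ 72·j + 5·(9 − j) = 45 + 67j.
So 67j ≤ 166 and j ≤ 2; hence at least 9 − 2 = 7 are ≤ 71.
Exactly 7 works: 7 values at 5 and 2 at 72 total 179; raise one of the low values by 32 (still ≤ 71) to hit 211.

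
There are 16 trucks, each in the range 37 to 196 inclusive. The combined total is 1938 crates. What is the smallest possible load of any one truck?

37

To make one truck as small as possible, make the other 15 as large as possible.
The other 15 can take up 15 × 196 = 2940 ≥ 1938 − 37, so one truck can sit at its floor of 37.
Achievable: one at 37 and the other 15 totalling 1901, which fits since 15 × 37 ≤ 1901 ≤ 15 × 196.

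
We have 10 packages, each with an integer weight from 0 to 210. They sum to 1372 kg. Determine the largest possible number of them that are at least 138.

If k of the values are ≥ 138, the total is ≥ 138k + 0(10 − k).
Setting 138k + 0(10 − k) ≤ 1372 gives 138k ≤ 1372, so k ≤ 9.
k = 9 is achieved by 9 values at 138 and 1 at 0, total 1242; add 130 to one value (staying below 138) to reach 1372.

9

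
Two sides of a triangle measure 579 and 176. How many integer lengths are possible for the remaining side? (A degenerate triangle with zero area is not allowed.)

351

The triangle inequality gives |579 − 176| < c < 579 + 176, i.e. 403 < c < 755.
So c can be any integer from 404 to 754: 351 values.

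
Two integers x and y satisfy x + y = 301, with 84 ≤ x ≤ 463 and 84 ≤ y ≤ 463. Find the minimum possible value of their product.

Since x + y is fixed, pushing one of them to its bound minimizes the product.
The extreme feasible split is x = 84, y = 217, giving xy = 18228.

18228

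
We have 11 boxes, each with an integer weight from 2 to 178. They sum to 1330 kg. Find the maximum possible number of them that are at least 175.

Suppose k of them are at least 175. Those contribute at least 175 each and the other 11 − k at least 2 each.
So the total is at least 175k + 2(11 − k) = 22 + 173k. This must be ≤ 1330, giving k ≤ 7.
k = 7 is achieved by 7 values at 175 and 4 at 2, total 1233; add 97 to one value (staying below 175) to reach 1330.

7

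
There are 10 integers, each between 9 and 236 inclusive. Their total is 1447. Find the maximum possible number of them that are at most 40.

4

Each value at 40 or below falls at least 236 − 40 = 196 short of the ceiling 236.
The ceiling total is 10 × 236 = 2360, and we need 1447, so at most ⌊(2360 − 1447)/196⌋ = 4 can be that low.
k = 4 is achieved by 4 values at 40 and 6 at 236, total 1576; lower one of the 236's by 129 (still > 40) to reach 1447.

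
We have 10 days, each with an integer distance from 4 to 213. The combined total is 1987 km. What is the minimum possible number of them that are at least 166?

8

Each value short of 166 is at most 165, costing at least 213 − 165 = 48 against the maximum total of 2130.
We can afford to lose at most 2130 − 1987 = 143, so at most ⌊143/48⌋ = 2 fall short, and at least 8 are ≥ 166.
Exactly 8 works: 8 values at 213 and 2 at 165 total 2034; lower one of the high values by 47 (still ≥ 166) to hit 1987.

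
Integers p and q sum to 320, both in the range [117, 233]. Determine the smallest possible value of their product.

23751

pq = p(320 − p) is concave in p, so over [117, 203] it is minimized at an endpoint.
The extreme feasible split is p = 117, q = 203, giving pq = 23751.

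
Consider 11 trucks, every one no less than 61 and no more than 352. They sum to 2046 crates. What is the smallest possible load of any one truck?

61

To make one truck as small as possible, make the other 10 as large as possible.
The other 10 can take up 10 × 352 = 3520 ≥ 2046 − 61, so one truck can sit at its floor of 61.
Achievable: one at 61 and the other 10 totalling 1985, which fits since 10 × 61 ≤ 1985 ≤ 10 × 352.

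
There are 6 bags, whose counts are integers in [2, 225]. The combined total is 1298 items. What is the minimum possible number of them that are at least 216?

1

Suppose at most 6 − j of them reach 216; then j values are ≤ 215 and the rest ≤ 225.
The total is then ≤ 215·j + 225·(6 − j) = 1350 − 10j. For this to be ≥ 1298 we need j ≤ 5, so at least 6 − 5 = 1 must reach 216.
Exactly 1 works: 1 value at 225 and 5 at 215 total 1300; lower one of the high values by 2 (still ≥ 216) to hit 1298.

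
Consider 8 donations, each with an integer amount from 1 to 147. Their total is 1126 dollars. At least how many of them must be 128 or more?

Each value short of 128 is at most 127, costing at least 147 − 127 = 20 against the maximum total of 1176.
We can afford to lose at most 1176 − 1126 = 50, so at most ⌊50/20⌋ = 2 fall short, and at least 6 are ≥ 128.
Exactly 6 works: 6 values at 147 and 2 at 127 total 1136; lower one of the high values by 10 (still ≥ 128) to hit 1126.

6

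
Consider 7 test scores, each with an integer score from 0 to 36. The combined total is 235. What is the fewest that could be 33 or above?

3

If only k of them are at least 33, the other 7 − k are at most 32, so the total is at most k·36 + (7 − k)·32.
This must reach 235, so k·36 + (7 − k)·32 ≥ 235, giving k ≥ 3.
Exactly 3 works: 3 values at 36 and 4 at 32 total 236; lower one of the high values by 1 (still ≥ 33) to hit 235.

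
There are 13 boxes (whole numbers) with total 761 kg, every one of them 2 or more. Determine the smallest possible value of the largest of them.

If every one of the 13 were at most 58, the total would be at most 13 × 58 = 754 < 761.
Taking 6 copies of 58 and 7 copies of 59 gives exactly 761, so 59 is attained.

59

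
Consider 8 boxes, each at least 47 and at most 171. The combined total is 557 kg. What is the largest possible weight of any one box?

To make one box as large as possible, make the other 7 as small as possible.
The other 7 contribute at least 7 × 47 = 329, leaving at most 557 − 329 = 228.
But each box is capped at 171, so the maximum is 171.
Achievable: one at 171 and the other 7 totalling 386, which fits since 7 × 47 ≤ 386 ≤ 7 × 171.

171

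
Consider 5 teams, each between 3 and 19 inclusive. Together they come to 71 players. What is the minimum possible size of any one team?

3

To make one team as small as possible, make the other 4 as large as possible.
The other 4 can take up 4 × 19 = 76 ≥ 71 − 3, so one team can sit at its floor of 3.
Achievable: one at 3 and the other 4 totalling 68, which fits since 4 × 3 ≤ 68 ≤ 4 × 19.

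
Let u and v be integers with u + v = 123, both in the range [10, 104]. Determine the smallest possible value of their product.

1976

uv = u(123 − u) is concave in u, so over [19, 104] it is minimized at an endpoint.
The extreme feasible split is u = 19, v = 104, giving uv = 1976.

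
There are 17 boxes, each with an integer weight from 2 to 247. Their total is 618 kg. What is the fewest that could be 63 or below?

8

If only k of them are at most 63, the other 17 − k are at least 64, so the total is at least (17 − k)·64 + k·2.
This is ≤ 618, so (17 − k)·64 + 2k ≤ 618, which gives k ≥ 8.
Exactly 8 works: 8 values at 2 and 9 at 64 total 592; raise one of the low values by 26 (still ≤ 63) to hit 618.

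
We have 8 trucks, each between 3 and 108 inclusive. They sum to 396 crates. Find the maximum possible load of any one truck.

To make one truck as large as possible, make the other 7 as small as possible.
The other 7 contribute at least 7 × 3 = 21, leaving at most 396 − 21 = 375.
But each truck is capped at 108, so the maximum is 108.
Achievable: one at 108 and the other 7 totalling 288, which fits since 7 × 3 ≤ 288 ≤ 7 × 108.

108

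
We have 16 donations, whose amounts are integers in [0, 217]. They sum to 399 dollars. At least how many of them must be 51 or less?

If only k of them are at most 51, the other 16 − k are at least 52, so the total is at least (16 − k)·52 + k·0.
This is ≤ 399, so (16 − k)·52 + 0k ≤ 399, which gives k ≥ 9.
Exactly 9 works: 9 values at 0 and 7 at 52 total 364; raise one of the low values by 35 (still ≤ 51) to hit 399.

9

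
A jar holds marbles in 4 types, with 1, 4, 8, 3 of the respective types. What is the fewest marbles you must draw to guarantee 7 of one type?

In the worst case you take as many as possible of each type without reaching 7: 1 + 4 + 6 + 3 = 14.
The next one must give 7 of some type, so 14 + 1 = 15.

15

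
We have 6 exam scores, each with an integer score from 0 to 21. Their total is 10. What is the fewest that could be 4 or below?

4

Let j be the number exceeding 4. Then the total is ≥ 5·j + 0·(6 − j) = 0 + 5j.
So 5j ≤ 10 and j ≤ 2; hence at least 6 − 2 = 4 are ≤ 4.
Exactly 4 works: 4 values at 0 and 2 at 5 total 10.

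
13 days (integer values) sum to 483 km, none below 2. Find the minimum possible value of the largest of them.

38

If every one of the 13 were at most 37, the total would be at most 13 × 37 = 481 < 483.
Achievable: 2 of them at 38 and 11 at 37 total 483.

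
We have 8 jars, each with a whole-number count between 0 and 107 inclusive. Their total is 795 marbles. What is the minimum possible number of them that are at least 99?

If only k of them are at least 99, the other 8 − k are at most 98, so the total is at most k·107 + (8 − k)·98.
This must reach 795, so k·107 + (8 − k)·98 ≥ 795, giving k ≥ 2.
Exactly 2 works: 2 values at 107 and 6 at 98 total 802; lower one of the high values by 7 (still ≥ 99) to hit 795.

2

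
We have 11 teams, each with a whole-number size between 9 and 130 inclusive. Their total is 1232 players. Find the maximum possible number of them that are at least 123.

Suppose k of them are at least 123. Those contribute at least 123 each and the other 11 − k at least 9 each.
So the total is at least 123k + 9(11 − k) = 99 + 114k. This must be ≤ 1232, giving k ≤ 9.
k = 9 is achieved by 9 values at 123 and 2 at 9, total 1125; add 107 to one value (staying below 123) to reach 1232.

9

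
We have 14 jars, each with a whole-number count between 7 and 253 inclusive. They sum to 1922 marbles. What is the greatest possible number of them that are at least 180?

If k of the values are ≥ 180, the total is ≥ 180k + 7(14 − k).
Setting 180k + 7(14 − k) ≤ 1922 gives 173k ≤ 1824, so k ≤ 10.
k = 10 is achieved by 10 values at 180 and 4 at 7, total 1828; add 94 to one value (staying below 180) to reach 1922.

10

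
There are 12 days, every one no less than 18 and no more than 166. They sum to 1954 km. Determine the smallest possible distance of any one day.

Minimizing one value means maximizing the remaining 11.
The other 11 contribute at most 11 × 166 = 1826, leaving at least 1954 − 1826 = 128.
Since 128 ≥ 18, this is achievable: one at 128 and 11 at 166.

128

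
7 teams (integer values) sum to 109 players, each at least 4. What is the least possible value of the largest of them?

16

Some value must be at least ⌈109/7⌉ = 16, since 7 × 15 = 105 < 109.
Taking 3 copies of 15 and 4 copies of 16 gives exactly 109, so 16 is attained.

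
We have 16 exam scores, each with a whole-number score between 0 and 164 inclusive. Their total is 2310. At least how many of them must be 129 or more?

Suppose at most 16 − j of them reach 129; then j values are ≤ 128 and the rest ≤ 164.
The total is then ≤ 128·j + 164·(16 − j) = 2624 − 36j. For this to be ≥ 2310 we need j ≤ 8, so at least 16 − 8 = 8 must reach 129.
Exactly 8 works: 8 values at 164 and 8 at 128 total 2336; lower one of the high values by 26 (still ≥ 129) to hit 2310.

8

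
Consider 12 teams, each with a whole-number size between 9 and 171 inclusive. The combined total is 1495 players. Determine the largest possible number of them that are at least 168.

Suppose k of them are at least 168. Those contribute at least 168 each and the other 12 − k at least 9 each.
So the total is at least 168k + 9(12 − k) = 108 + 159k. This must be ≤ 1495, giving k ≤ 8.
k = 8 is achieved by 8 values at 168 and 4 at 9, total 1380; add 115 to one value (staying below 168) to reach 1495.

8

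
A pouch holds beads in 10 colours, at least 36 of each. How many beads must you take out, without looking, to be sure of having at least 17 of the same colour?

You could draw 16 of every colour without reaching 17 of any — 160 in all.
One more forces 17 of some colour, so 160 + 1 = 161.

161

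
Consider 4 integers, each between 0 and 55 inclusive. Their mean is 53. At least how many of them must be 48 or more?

3

The total is 4 × 53 = 212.
Suppose at most 4 − j of them reach 48; then j values are ≤ 47 and the rest ≤ 55.
The total is then ≤ 47·j + 55·(4 − j) = 220 − 8j. For this to be ≥ 212 we need j ≤ 1, so at least 4 − 1 = 3 must reach 48.
Exactly 3 works: 3 values at 55 and 1 at 47 total 212.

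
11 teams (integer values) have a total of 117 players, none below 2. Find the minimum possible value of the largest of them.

The average is 117/11 > 10, so not all 11 can be 10 or less; the largest is ≥ 11.
Taking 4 copies of 10 and 7 copies of 11 gives exactly 117, so 11 is attained.

11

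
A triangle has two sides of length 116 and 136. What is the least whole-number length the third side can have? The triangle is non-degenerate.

The third side must exceed |116 − 136| = 20.
The smallest integer above 20 is 21.

21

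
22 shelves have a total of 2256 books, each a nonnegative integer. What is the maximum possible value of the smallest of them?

If every one of the 22 were at least 103, the total would be at least 22 × 103 = 2266 > 2256.
Taking 10 copies of 102 and 12 copies of 103 gives exactly 2256, so 102 is attained.

102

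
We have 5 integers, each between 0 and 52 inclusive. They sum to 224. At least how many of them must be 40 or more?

3

Each value short of 40 is at most 39, costing at least 52 − 39 = 13 against the maximum total of 260.
We can afford to lose at most 260 − 224 = 36, so at most ⌊36/13⌋ = 2 fall short, and at least 3 are ≥ 40.
Exactly 3 works: 3 values at 52 and 2 at 39 total 234; lower one of the high values by 10 (still ≥ 40) to hit 224.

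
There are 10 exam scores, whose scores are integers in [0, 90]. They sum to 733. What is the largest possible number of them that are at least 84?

8

With k values at 84 or above and the rest at least 0, the sum is at least 0 + 84k.
Since the sum is 733, we need 84k ≤ 733, i.e. k ≤ 8.
k = 8 is achieved by 8 values at 84 and 2 at 0, total 672; add 61 to one value (staying below 84) to reach 733.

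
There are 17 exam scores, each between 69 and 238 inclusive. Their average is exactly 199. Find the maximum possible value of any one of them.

238

To make one score as large as possible, make the other 16 as small as possible.
The total is 17 × 199 = 3383.
The other 16 contribute at least 16 × 69 = 1104, leaving at most 3383 − 1104 = 2279.
But each score is capped at 238, so the maximum is 238.
Achievable: one at 238 and the other 16 totalling 3145, which fits since 16 × 69 ≤ 3145 ≤ 16 × 238.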